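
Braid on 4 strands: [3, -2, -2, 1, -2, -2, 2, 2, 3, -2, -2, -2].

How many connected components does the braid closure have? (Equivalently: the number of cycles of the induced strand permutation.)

2

Derivation:
Track the strand permutation on 4 strands, starting from identity.
  step 1: s3 swaps positions 3,4 -> [1 2 4 3]
  step 2: s2^-1 swaps positions 2,3 -> [1 4 2 3]
  step 3: s2^-1 swaps positions 2,3 -> [1 2 4 3]
  step 4: s1 swaps positions 1,2 -> [2 1 4 3]
  step 5: s2^-1 swaps positions 2,3 -> [2 4 1 3]
  step 6: s2^-1 swaps positions 2,3 -> [2 1 4 3]
  step 7: s2 swaps positions 2,3 -> [2 4 1 3]
  step 8: s2 swaps positions 2,3 -> [2 1 4 3]
  step 9: s3 swaps positions 3,4 -> [2 1 3 4]
  step 10: s2^-1 swaps positions 2,3 -> [2 3 1 4]
  step 11: s2^-1 swaps positions 2,3 -> [2 1 3 4]
  step 12: s2^-1 swaps positions 2,3 -> [2 3 1 4]
Final permutation (position -> original strand): [2 3 1 4]
Closure components = cycle count of this permutation = 2.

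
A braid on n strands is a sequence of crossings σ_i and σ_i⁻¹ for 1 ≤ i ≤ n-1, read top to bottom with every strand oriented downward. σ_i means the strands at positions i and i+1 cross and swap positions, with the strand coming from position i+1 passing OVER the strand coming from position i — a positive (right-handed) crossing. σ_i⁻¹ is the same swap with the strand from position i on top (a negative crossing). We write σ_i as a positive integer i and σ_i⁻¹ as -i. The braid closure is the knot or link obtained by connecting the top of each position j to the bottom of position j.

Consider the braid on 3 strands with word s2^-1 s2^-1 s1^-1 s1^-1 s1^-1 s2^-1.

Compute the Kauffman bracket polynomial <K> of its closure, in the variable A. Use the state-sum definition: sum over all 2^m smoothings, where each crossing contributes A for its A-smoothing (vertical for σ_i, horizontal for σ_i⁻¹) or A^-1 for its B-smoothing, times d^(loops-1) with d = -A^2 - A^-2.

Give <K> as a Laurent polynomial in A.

A^14 - 2*A^10 + A^6 - 2*A^2 + 2*A^-2 + A^-10

Derivation:
Braid: s2^-1 s2^-1 s1^-1 s1^-1 s1^-1 s2^-1 on 3 strands, 6 crossings.
Writhe w = (#positive) - (#negative) = 0 - 6 = -6.
Computing the Kauffman bracket via state sum. There are 2^6 = 64 states.
For each crossing: s=0 is the vertical smoothing, s=1 horizontal. Crossing k contributes A^(sign_k * (1 - 2*s_k)); loop factor d = -A^2 - A^-2.
Tabulate the states by total A-exponent and number of loops L (A-exp: L × count):
  A^6: L=5 ×1
  A^4: L=4 ×6
  A^2: L=3 ×15
  A^0: L=2 ×18, L=4 ×2
  A^-2: L=1 ×9, L=3 ×6
  A^-4: L=2 ×6
  A^-6: L=3 ×1
Each group contributes A^e * Σ count * d^(L-1):
Powers of d = -A^2 - A^-2: d^2 = A^4 + 2 + A^-4; d^3 = -A^6 - 3*A^2 - 3*A^-2 - A^-6; d^4 = A^8 + 4*A^4 + 6 + 4*A^-4 + A^-8.
  A^6 * (d^4) = A^14 + 4*A^10 + 6*A^6 + 4*A^2 + A^-2
  A^4 * (6*d^3) = -6*A^10 - 18*A^6 - 18*A^2 - 6*A^-2
  A^2 * (15*d^2) = 15*A^6 + 30*A^2 + 15*A^-2
  A^0 * (18*d + 2*d^3) = -2*A^6 - 24*A^2 - 24*A^-2 - 2*A^-6
  A^-2 * (9 + 6*d^2) = 6*A^2 + 21*A^-2 + 6*A^-6
  A^-4 * (6*d) = -6*A^-2 - 6*A^-6
  A^-6 * (d^2) = A^-2 + 2*A^-6 + A^-10
Summing the groups: <K> = A^14 - 2*A^10 + A^6 - 2*A^2 + 2*A^-2 + A^-10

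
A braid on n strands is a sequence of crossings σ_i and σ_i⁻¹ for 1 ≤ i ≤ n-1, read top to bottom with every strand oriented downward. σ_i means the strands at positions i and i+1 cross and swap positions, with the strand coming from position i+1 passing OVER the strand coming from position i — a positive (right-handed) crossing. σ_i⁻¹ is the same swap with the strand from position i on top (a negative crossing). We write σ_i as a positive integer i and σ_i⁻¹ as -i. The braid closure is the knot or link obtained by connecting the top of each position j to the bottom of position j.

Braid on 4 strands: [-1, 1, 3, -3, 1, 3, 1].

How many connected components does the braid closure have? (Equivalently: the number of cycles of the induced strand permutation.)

3

Derivation:
Track the strand permutation on 4 strands, starting from identity.
  step 1: s1^-1 swaps positions 1,2 -> [2 1 3 4]
  step 2: s1 swaps positions 1,2 -> [1 2 3 4]
  step 3: s3 swaps positions 3,4 -> [1 2 4 3]
  step 4: s3^-1 swaps positions 3,4 -> [1 2 3 4]
  step 5: s1 swaps positions 1,2 -> [2 1 3 4]
  step 6: s3 swaps positions 3,4 -> [2 1 4 3]
  step 7: s1 swaps positions 1,2 -> [1 2 4 3]
Final permutation (position -> original strand): [1 2 4 3]
Closure components = cycle count of this permutation = 3.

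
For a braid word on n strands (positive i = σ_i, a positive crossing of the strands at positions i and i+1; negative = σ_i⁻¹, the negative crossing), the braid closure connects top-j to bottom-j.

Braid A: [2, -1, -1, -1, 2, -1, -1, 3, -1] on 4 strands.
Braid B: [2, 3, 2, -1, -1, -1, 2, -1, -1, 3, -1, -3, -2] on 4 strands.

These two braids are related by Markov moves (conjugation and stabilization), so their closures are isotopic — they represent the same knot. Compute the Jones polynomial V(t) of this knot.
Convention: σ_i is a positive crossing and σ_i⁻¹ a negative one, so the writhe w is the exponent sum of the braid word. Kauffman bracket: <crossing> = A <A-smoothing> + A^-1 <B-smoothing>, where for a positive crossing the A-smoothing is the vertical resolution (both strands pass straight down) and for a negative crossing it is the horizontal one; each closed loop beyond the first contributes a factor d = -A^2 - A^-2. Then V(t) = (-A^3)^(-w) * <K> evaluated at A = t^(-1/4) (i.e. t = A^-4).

1 - t^-1 + 3*t^-2 - 3*t^-3 + 3*t^-4 - 4*t^-5 + 3*t^-6 - 2*t^-7 + t^-8

Derivation:
Markov-equivalent braids have isotopic closures, hence identical knot invariants. Strip the Markov moves from each word to reach a common short braid β, then compute V(t) once on β.
Braid A: s2 s1^-1 s1^-1 s1^-1 s2 s1^-1 s1^-1 s3 s1^-1 on 4 strands has no conjugating prefix/suffix or stabilization to strip; take β = s2 s1^-1 s1^-1 s1^-1 s2 s1^-1 s1^-1 s3 s1^-1.
Braid B: s2 s3 s2 s1^-1 s1^-1 s1^-1 s2 s1^-1 s1^-1 s3 s1^-1 s3^-1 s2^-1 on 4 strands reduces by inverse Markov moves (closure unchanged at each step):
  Deconjugate: the word is γ·β·γ⁻¹ with γ = s2 s3 (prefix) and γ⁻¹ = s3^-1 s2^-1 (suffix); strip both.
Reduced to β = s2 s1^-1 s1^-1 s1^-1 s2 s1^-1 s1^-1 s3 s1^-1 on 4 strands, 9 crossings.
Both give the same β = s2 s1^-1 s1^-1 s1^-1 s2 s1^-1 s1^-1 s3 s1^-1 on 4 strands, so one state sum suffices:
Braid: s2 s1^-1 s1^-1 s1^-1 s2 s1^-1 s1^-1 s3 s1^-1 on 4 strands, 9 crossings.
Writhe w = (#positive) - (#negative) = 3 - 6 = -3.
Enumerate smoothing states for the bracket polynomial. There are 2^9 = 512 states.
For each crossing: s=0 is the vertical smoothing, s=1 horizontal. Crossing k contributes A^(sign_k * (1 - 2*s_k)); loop factor d = -A^2 - A^-2.
Tabulate the states by total A-exponent and number of loops L (A-exp: L × count):
  A^9: L=8 ×1
  A^7: L=7 ×9
  A^5: L=6 ×36
  A^3: L=5 ×84
  A^1: L=4 ×126
  A^-1: L=3 ×124, L=5 ×2
  A^-3: L=2 ×75, L=4 ×9
  A^-5: L=1 ×21, L=3 ×15
  A^-7: L=2 ×8, L=4 ×1
  A^-9: L=3 ×1
Each group contributes A^e * Σ count * d^(L-1):
Powers of d = -A^2 - A^-2: d^2 = A^4 + 2 + A^-4; d^3 = -A^6 - 3*A^2 - 3*A^-2 - A^-6; d^4 = A^8 + 4*A^4 + 6 + 4*A^-4 + A^-8; d^5 = -A^10 - 5*A^6 - 10*A^2 - 10*A^-2 - 5*A^-6 - A^-10; d^6 = A^12 + 6*A^8 + 15*A^4 + 20 + 15*A^-4 + 6*A^-8 + A^-12; d^7 = -A^14 - 7*A^10 - 21*A^6 - 35*A^2 - 35*A^-2 - 21*A^-6 - 7*A^-10 - A^-14.
  A^9 * (d^7) = -A^23 - 7*A^19 - 21*A^15 - 35*A^11 - 35*A^7 - 21*A^3 - 7*A^-1 - A^-5
  A^7 * (9*d^6) = 9*A^19 + 54*A^15 + 135*A^11 + 180*A^7 + 135*A^3 + 54*A^-1 + 9*A^-5
  A^5 * (36*d^5) = -36*A^15 - 180*A^11 - 360*A^7 - 360*A^3 - 180*A^-1 - 36*A^-5
  A^3 * (84*d^4) = 84*A^11 + 336*A^7 + 504*A^3 + 336*A^-1 + 84*A^-5
  A^1 * (126*d^3) = -126*A^7 - 378*A^3 - 378*A^-1 - 126*A^-5
  A^-1 * (124*d^2 + 2*d^4) = 2*A^7 + 132*A^3 + 260*A^-1 + 132*A^-5 + 2*A^-9
  A^-3 * (75*d + 9*d^3) = -9*A^3 - 102*A^-1 - 102*A^-5 - 9*A^-9
  A^-5 * (21 + 15*d^2) = 15*A^-1 + 51*A^-5 + 15*A^-9
  A^-7 * (8*d + d^3) = -A^-1 - 11*A^-5 - 11*A^-9 - A^-13
  A^-9 * (d^2) = A^-5 + 2*A^-9 + A^-13
Summing the groups: <K> = -A^23 + 2*A^19 - 3*A^15 + 4*A^11 - 3*A^7 + 3*A^3 - 3*A^-1 + A^-5 - A^-9
Normalise by the writhe: (-A^3)^(-w) = (-A^3)^(3) = -A^9, so f(A) = -A^9 * <K> = A^32 - 2*A^28 + 3*A^24 - 4*A^20 + 3*A^16 - 3*A^12 + 3*A^8 - A^4 + 1.
Substitute A = t^(-1/4), i.e. A^e → t^(-e/4): V(t) = 1 - t^-1 + 3*t^-2 - 3*t^-3 + 3*t^-4 - 4*t^-5 + 3*t^-6 - 2*t^-7 + t^-8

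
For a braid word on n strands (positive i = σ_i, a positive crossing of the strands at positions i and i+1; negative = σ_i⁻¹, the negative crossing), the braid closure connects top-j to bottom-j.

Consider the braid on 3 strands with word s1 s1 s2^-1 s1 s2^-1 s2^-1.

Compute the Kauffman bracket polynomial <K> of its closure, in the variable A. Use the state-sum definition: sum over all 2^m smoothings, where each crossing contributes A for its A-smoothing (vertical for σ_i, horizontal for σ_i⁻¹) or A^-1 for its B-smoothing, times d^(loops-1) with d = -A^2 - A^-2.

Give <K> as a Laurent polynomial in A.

-A^12 + 2*A^8 - 2*A^4 + 3 - 2*A^-4 + 2*A^-8 - A^-12

Derivation:
Braid: s1 s1 s2^-1 s1 s2^-1 s2^-1 on 3 strands, 6 crossings.
Writhe w = (#positive) - (#negative) = 3 - 3 = 0.
State-sum expansion of <K>. There are 2^6 = 64 states.
Each crossing splits two ways (0=vertical, 1=horizontal). The state's weight is A^(#A-smoothings - #B-smoothings) * d^(loops - 1).
Tabulate the states by total A-exponent and number of loops L (A-exp: L × count):
  A^6: L=4 ×1
  A^4: L=3 ×6
  A^2: L=2 ×14, L=4 ×1
  A^0: L=1 ×13, L=3 ×7
  A^-2: L=2 ×14, L=4 ×1
  A^-4: L=3 ×6
  A^-6: L=4 ×1
Each group contributes A^e * Σ count * d^(L-1):
Powers of d = -A^2 - A^-2: d^2 = A^4 + 2 + A^-4; d^3 = -A^6 - 3*A^2 - 3*A^-2 - A^-6.
  A^6 * (d^3) = -A^12 - 3*A^8 - 3*A^4 - 1
  A^4 * (6*d^2) = 6*A^8 + 12*A^4 + 6
  A^2 * (14*d + d^3) = -A^8 - 17*A^4 - 17 - A^-4
  A^0 * (13 + 7*d^2) = 7*A^4 + 27 + 7*A^-4
  A^-2 * (14*d + d^3) = -A^4 - 17 - 17*A^-4 - A^-8
  A^-4 * (6*d^2) = 6 + 12*A^-4 + 6*A^-8
  A^-6 * (d^3) = -1 - 3*A^-4 - 3*A^-8 - A^-12
Summing the groups: <K> = -A^12 + 2*A^8 - 2*A^4 + 3 - 2*A^-4 + 2*A^-8 - A^-12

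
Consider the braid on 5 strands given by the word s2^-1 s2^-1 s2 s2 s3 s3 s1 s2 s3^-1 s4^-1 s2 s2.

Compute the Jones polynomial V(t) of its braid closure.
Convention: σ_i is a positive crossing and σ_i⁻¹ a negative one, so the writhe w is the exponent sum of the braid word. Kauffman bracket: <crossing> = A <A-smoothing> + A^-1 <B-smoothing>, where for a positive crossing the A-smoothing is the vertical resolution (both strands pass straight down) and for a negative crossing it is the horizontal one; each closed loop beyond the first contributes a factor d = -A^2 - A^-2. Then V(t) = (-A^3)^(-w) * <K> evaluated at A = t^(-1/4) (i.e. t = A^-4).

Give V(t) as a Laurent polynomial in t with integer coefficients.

The presented braid s2^-1 s2^-1 s2 s2 s3 s3 s1 s2 s3^-1 s4^-1 s2 s2 on 5 strands reduces by inverse Markov moves (closure unchanged at each step):
  Deconjugate: the word is γ·β·γ⁻¹ with γ = s2^-1 s2^-1 (prefix) and γ⁻¹ = s2 s2 (suffix); strip both.
  Destabilize: the word has the form β·s4^-1 where s4^-1 occurs only as the final letter (β ∈ B_4); drop it and the last strand → 4 strands.
Reduced to β = s2 s2 s3 s3 s1 s2 s3^-1 on 4 strands, 7 crossings.
Compute on β:
Braid: s2 s2 s3 s3 s1 s2 s3^-1 on 4 strands, 7 crossings.
Writhe w = (#positive) - (#negative) = 6 - 1 = 5.
Computing the Kauffman bracket via state sum. There are 2^7 = 128 states.
For each crossing: s=0 is the vertical smoothing, s=1 horizontal. Crossing k contributes A^(sign_k * (1 - 2*s_k)); loop factor d = -A^2 - A^-2.
Tabulate the states by total A-exponent and number of loops L (A-exp: L × count):
  A^7: L=3 ×1
  A^5: L=2 ×4, L=4 ×3
  A^3: L=1 ×3, L=3 ×17, L=5 ×1
  A^1: L=2 ×24, L=4 ×11
  A^-1: L=1 ×10, L=3 ×23, L=5 ×2
  A^-3: L=2 ×13, L=4 ×8
  A^-5: L=3 ×6, L=5 ×1
  A^-7: L=4 ×1
Each group contributes A^e * Σ count * d^(L-1):
Powers of d = -A^2 - A^-2: d^2 = A^4 + 2 + A^-4; d^3 = -A^6 - 3*A^2 - 3*A^-2 - A^-6; d^4 = A^8 + 4*A^4 + 6 + 4*A^-4 + A^-8.
  A^7 * (d^2) = A^11 + 2*A^7 + A^3
  A^5 * (4*d + 3*d^3) = -3*A^11 - 13*A^7 - 13*A^3 - 3*A^-1
  A^3 * (3 + 17*d^2 + d^4) = A^11 + 21*A^7 + 43*A^3 + 21*A^-1 + A^-5
  A^1 * (24*d + 11*d^3) = -11*A^7 - 57*A^3 - 57*A^-1 - 11*A^-5
  A^-1 * (10 + 23*d^2 + 2*d^4) = 2*A^7 + 31*A^3 + 68*A^-1 + 31*A^-5 + 2*A^-9
  A^-3 * (13*d + 8*d^3) = -8*A^3 - 37*A^-1 - 37*A^-5 - 8*A^-9
  A^-5 * (6*d^2 + d^4) = A^3 + 10*A^-1 + 18*A^-5 + 10*A^-9 + A^-13
  A^-7 * (d^3) = -A^-1 - 3*A^-5 - 3*A^-9 - A^-13
Summing the groups: <K> = -A^11 + A^7 - 2*A^3 + A^-1 - A^-5 + A^-9
Normalise by the writhe: (-A^3)^(-w) = (-A^3)^(-5) = -A^-15, so f(A) = -A^-15 * <K> = A^-4 - A^-8 + 2*A^-12 - A^-16 + A^-20 - A^-24.
Substitute A = t^(-1/4), i.e. A^e → t^(-e/4): V(t) = -t^6 + t^5 - t^4 + 2*t^3 - t^2 + t

Answer: -t^6 + t^5 - t^4 + 2*t^3 - t^2 + t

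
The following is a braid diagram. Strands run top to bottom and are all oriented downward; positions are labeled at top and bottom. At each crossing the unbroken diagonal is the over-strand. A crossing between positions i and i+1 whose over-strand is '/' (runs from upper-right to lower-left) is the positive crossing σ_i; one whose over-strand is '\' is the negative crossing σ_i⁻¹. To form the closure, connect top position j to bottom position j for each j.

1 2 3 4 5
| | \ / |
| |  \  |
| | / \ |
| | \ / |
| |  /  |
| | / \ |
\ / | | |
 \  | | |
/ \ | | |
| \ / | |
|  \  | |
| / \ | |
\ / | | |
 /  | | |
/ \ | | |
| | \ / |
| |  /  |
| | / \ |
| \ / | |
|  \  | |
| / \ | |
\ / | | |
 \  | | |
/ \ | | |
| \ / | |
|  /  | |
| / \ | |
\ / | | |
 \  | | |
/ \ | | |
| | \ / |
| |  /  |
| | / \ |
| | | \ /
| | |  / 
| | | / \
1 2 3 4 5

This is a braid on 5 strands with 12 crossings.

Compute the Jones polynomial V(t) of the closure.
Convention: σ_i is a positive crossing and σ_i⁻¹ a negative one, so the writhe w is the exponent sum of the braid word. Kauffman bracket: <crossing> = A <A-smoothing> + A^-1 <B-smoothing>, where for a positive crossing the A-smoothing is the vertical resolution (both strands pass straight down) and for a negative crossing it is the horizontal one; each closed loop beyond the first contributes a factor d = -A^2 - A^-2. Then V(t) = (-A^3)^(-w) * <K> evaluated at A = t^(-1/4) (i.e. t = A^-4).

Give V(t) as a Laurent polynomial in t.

t^2 - 2*t + 3 - 3*t^-1 + 3*t^-2 - 2*t^-3 + 2*t^-4 - t^-5

Derivation:
Reading the diagram top to bottom ('/'-over between positions i,i+1 = s_i, '\'-over = s_i^-1): braid word = s3^-1 s3 s1^-1 s2^-1 s1 s3 s2^-1 s1^-1 s2 s1^-1 s3 s4.
The presented braid s3^-1 s3 s1^-1 s2^-1 s1 s3 s2^-1 s1^-1 s2 s1^-1 s3 s4 on 5 strands reduces by inverse Markov moves (closure unchanged at each step):
  Destabilize: the word has the form β·s4 where s4 occurs only as the final letter (β ∈ B_4); drop it and the last strand → 4 strands.
  Deconjugate: the word is γ·β·γ⁻¹ with γ = s3^-1 (prefix) and γ⁻¹ = s3 (suffix); strip both.
Reduced to β = s3 s1^-1 s2^-1 s1 s3 s2^-1 s1^-1 s2 s1^-1 on 4 strands, 9 crossings.
Compute on β:
Braid: s3 s1^-1 s2^-1 s1 s3 s2^-1 s1^-1 s2 s1^-1 on 4 strands, 9 crossings.
Writhe w = (#positive) - (#negative) = 4 - 5 = -1.
State-sum expansion of <K>. There are 2^9 = 512 states.
Smooth each crossing (0=||, 1=⌣⌢); contribution A^(Σ sign_k(1-2s_k)) * d^(L-1).
Tabulate the states by total A-exponent and number of loops L (A-exp: L × count):
  A^9: L=5 ×1
  A^7: L=4 ×9
  A^5: L=3 ×32, L=5 ×4
  A^3: L=2 ×53, L=4 ×30, L=6 ×1
  A^1: L=1 ×35, L=3 ×80, L=5 ×11
  A^-1: L=2 ×86, L=4 ×39, L=6 ×1
  A^-3: L=1 ×21, L=3 ×58, L=5 ×5
  A^-5: L=2 ×26, L=4 ×10
  A^-7: L=1 ×3, L=3 ×6
  A^-9: L=2 ×1
Each group contributes A^e * Σ count * d^(L-1):
Powers of d = -A^2 - A^-2: d^2 = A^4 + 2 + A^-4; d^3 = -A^6 - 3*A^2 - 3*A^-2 - A^-6; d^4 = A^8 + 4*A^4 + 6 + 4*A^-4 + A^-8; d^5 = -A^10 - 5*A^6 - 10*A^2 - 10*A^-2 - 5*A^-6 - A^-10.
  A^9 * (d^4) = A^17 + 4*A^13 + 6*A^9 + 4*A^5 + A
  A^7 * (9*d^3) = -9*A^13 - 27*A^9 - 27*A^5 - 9*A
  A^5 * (32*d^2 + 4*d^4) = 4*A^13 + 48*A^9 + 88*A^5 + 48*A + 4*A^-3
  A^3 * (53*d + 30*d^3 + d^5) = -A^13 - 35*A^9 - 153*A^5 - 153*A - 35*A^-3 - A^-7
  A^1 * (35 + 80*d^2 + 11*d^4) = 11*A^9 + 124*A^5 + 261*A + 124*A^-3 + 11*A^-7
  A^-1 * (86*d + 39*d^3 + d^5) = -A^9 - 44*A^5 - 213*A - 213*A^-3 - 44*A^-7 - A^-11
  A^-3 * (21 + 58*d^2 + 5*d^4) = 5*A^5 + 78*A + 167*A^-3 + 78*A^-7 + 5*A^-11
  A^-5 * (26*d + 10*d^3) = -10*A - 56*A^-3 - 56*A^-7 - 10*A^-11
  A^-7 * (3 + 6*d^2) = 6*A^-3 + 15*A^-7 + 6*A^-11
  A^-9 * (d) = -A^-7 - A^-11
Summing the groups: <K> = A^17 - 2*A^13 + 2*A^9 - 3*A^5 + 3*A - 3*A^-3 + 2*A^-7 - A^-11
Normalise by the writhe: (-A^3)^(-w) = (-A^3)^(1) = -A^3, so f(A) = -A^3 * <K> = -A^20 + 2*A^16 - 2*A^12 + 3*A^8 - 3*A^4 + 3 - 2*A^-4 + A^-8.
Substitute A = t^(-1/4), i.e. A^e → t^(-e/4): V(t) = t^2 - 2*t + 3 - 3*t^-1 + 3*t^-2 - 2*t^-3 + 2*t^-4 - t^-5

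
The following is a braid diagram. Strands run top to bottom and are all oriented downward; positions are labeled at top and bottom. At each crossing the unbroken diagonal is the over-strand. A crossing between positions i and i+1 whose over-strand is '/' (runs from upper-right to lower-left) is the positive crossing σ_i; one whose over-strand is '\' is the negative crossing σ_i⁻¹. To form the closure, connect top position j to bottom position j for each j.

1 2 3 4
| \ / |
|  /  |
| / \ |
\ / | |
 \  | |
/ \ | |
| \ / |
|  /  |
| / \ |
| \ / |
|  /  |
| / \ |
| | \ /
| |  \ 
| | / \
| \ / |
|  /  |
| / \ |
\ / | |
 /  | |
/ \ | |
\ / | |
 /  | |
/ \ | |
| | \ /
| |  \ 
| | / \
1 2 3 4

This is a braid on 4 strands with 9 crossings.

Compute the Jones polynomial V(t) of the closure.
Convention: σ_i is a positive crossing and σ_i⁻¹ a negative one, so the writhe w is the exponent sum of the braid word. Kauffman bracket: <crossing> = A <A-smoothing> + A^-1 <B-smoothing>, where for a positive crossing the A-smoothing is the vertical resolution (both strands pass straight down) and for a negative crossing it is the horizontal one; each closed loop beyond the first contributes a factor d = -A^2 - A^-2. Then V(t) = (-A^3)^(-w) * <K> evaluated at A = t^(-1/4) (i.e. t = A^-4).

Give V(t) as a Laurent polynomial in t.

t^7 - 2*t^6 + 3*t^5 - 5*t^4 + 5*t^3 - 4*t^2 + 4*t - 2 + t^-1

Derivation:
Reading the diagram top to bottom ('/'-over between positions i,i+1 = s_i, '\'-over = s_i^-1): braid word = s2 s1^-1 s2 s2 s3^-1 s2 s1 s1 s3^-1.
Braid: s2 s1^-1 s2 s2 s3^-1 s2 s1 s1 s3^-1 on 4 strands, 9 crossings.
Writhe w = (#positive) - (#negative) = 6 - 3 = 3.
Computing the Kauffman bracket via state sum. There are 2^9 = 512 states.
For each crossing: s=0 is the vertical smoothing, s=1 horizontal. Crossing k contributes A^(sign_k * (1 - 2*s_k)); loop factor d = -A^2 - A^-2.
Tabulate the states by total A-exponent and number of loops L (A-exp: L × count):
  A^9: L=3 ×1
  A^7: L=2 ×6, L=4 ×3
  A^5: L=1 ×11, L=3 ×24, L=5 ×1
  A^3: L=2 ×68, L=4 ×16
  A^1: L=1 ×38, L=3 ×85, L=5 ×3
  A^-1: L=2 ×77, L=4 ×49
  A^-3: L=3 ×69, L=5 ×15
  A^-5: L=4 ×34, L=6 ×2
  A^-7: L=5 ×9
  A^-9: L=6 ×1
Each group contributes A^e * Σ count * d^(L-1):
Powers of d = -A^2 - A^-2: d^2 = A^4 + 2 + A^-4; d^3 = -A^6 - 3*A^2 - 3*A^-2 - A^-6; d^4 = A^8 + 4*A^4 + 6 + 4*A^-4 + A^-8; d^5 = -A^10 - 5*A^6 - 10*A^2 - 10*A^-2 - 5*A^-6 - A^-10.
  A^9 * (d^2) = A^13 + 2*A^9 + A^5
  A^7 * (6*d + 3*d^3) = -3*A^13 - 15*A^9 - 15*A^5 - 3*A
  A^5 * (11 + 24*d^2 + d^4) = A^13 + 28*A^9 + 65*A^5 + 28*A + A^-3
  A^3 * (68*d + 16*d^3) = -16*A^9 - 116*A^5 - 116*A - 16*A^-3
  A^1 * (38 + 85*d^2 + 3*d^4) = 3*A^9 + 97*A^5 + 226*A + 97*A^-3 + 3*A^-7
  A^-1 * (77*d + 49*d^3) = -49*A^5 - 224*A - 224*A^-3 - 49*A^-7
  A^-3 * (69*d^2 + 15*d^4) = 15*A^5 + 129*A + 228*A^-3 + 129*A^-7 + 15*A^-11
  A^-5 * (34*d^3 + 2*d^5) = -2*A^5 - 44*A - 122*A^-3 - 122*A^-7 - 44*A^-11 - 2*A^-15
  A^-7 * (9*d^4) = 9*A + 36*A^-3 + 54*A^-7 + 36*A^-11 + 9*A^-15
  A^-9 * (d^5) = -A - 5*A^-3 - 10*A^-7 - 10*A^-11 - 5*A^-15 - A^-19
Summing the groups: <K> = -A^13 + 2*A^9 - 4*A^5 + 4*A - 5*A^-3 + 5*A^-7 - 3*A^-11 + 2*A^-15 - A^-19
Normalise by the writhe: (-A^3)^(-w) = (-A^3)^(-3) = -A^-9, so f(A) = -A^-9 * <K> = A^4 - 2 + 4*A^-4 - 4*A^-8 + 5*A^-12 - 5*A^-16 + 3*A^-20 - 2*A^-24 + A^-28.
Substitute A = t^(-1/4), i.e. A^e → t^(-e/4): V(t) = t^7 - 2*t^6 + 3*t^5 - 5*t^4 + 5*t^3 - 4*t^2 + 4*t - 2 + t^-1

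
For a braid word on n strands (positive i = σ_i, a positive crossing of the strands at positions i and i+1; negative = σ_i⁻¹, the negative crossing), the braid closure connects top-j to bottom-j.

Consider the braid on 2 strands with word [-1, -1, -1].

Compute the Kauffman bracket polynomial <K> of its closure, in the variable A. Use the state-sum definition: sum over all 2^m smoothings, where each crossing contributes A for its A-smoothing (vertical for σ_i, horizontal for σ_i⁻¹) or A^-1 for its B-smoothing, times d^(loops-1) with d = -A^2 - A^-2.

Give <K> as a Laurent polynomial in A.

A^7 - A^3 - A^-5

Derivation:
Braid: s1^-1 s1^-1 s1^-1 on 2 strands, 3 crossings.
Writhe w = (#positive) - (#negative) = 0 - 3 = -3.
State-sum expansion of <K>. There are 2^3 = 8 states.
Smooth each crossing (0=||, 1=⌣⌢); contribution A^(Σ sign_k(1-2s_k)) * d^(L-1).
  state 000: A-exp=-3, loops=2, term = A^-3 * d^1
  state 001: A-exp=-1, loops=1, term = A^-1 * d^0
  state 010: A-exp=-1, loops=1, term = A^-1 * d^0
  state 011: A-exp=+1, loops=2, term = A^1 * d^1
  state 100: A-exp=-1, loops=1, term = A^-1 * d^0
  state 101: A-exp=+1, loops=2, term = A^1 * d^1
  state 110: A-exp=+1, loops=2, term = A^1 * d^1
  state 111: A-exp=+3, loops=3, term = A^3 * d^2
Collect the terms by A-exponent (count of states per loop number):
Powers of d = -A^2 - A^-2: d^2 = A^4 + 2 + A^-4.
  A^3 * (d^2) = A^7 + 2*A^3 + A^-1
  A^1 * (3*d) = -3*A^3 - 3*A^-1
  A^-1 * (3) = 3*A^-1
  A^-3 * (d) = -A^-1 - A^-5
Summing the groups: <K> = A^7 - A^3 - A^-5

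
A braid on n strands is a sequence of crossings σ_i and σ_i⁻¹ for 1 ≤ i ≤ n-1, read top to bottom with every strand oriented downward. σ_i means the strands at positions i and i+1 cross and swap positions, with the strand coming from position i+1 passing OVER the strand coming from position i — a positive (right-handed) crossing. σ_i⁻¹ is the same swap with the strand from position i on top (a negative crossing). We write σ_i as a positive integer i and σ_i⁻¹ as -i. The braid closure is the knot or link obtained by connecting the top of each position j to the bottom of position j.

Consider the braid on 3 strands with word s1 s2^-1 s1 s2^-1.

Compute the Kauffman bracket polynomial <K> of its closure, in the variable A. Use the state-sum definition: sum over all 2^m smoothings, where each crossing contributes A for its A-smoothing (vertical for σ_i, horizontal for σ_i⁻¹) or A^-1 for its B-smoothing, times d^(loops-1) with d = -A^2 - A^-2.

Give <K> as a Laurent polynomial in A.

Braid: s1 s2^-1 s1 s2^-1 on 3 strands, 4 crossings.
Writhe w = (#positive) - (#negative) = 2 - 2 = 0.
Computing the Kauffman bracket via state sum. There are 2^4 = 16 states.
Each crossing splits two ways (0=vertical, 1=horizontal). The state's weight is A^(#A-smoothings - #B-smoothings) * d^(loops - 1).
  state 0000: A-exp=+0, loops=3, term = A^0 * d^2
  state 0001: A-exp=+2, loops=2, term = A^2 * d^1
  state 0010: A-exp=-2, loops=2, term = A^-2 * d^1
  state 0011: A-exp=+0, loops=1, term = A^0 * d^0
  state 0100: A-exp=+2, loops=2, term = A^2 * d^1
  state 0101: A-exp=+4, loops=3, term = A^4 * d^2
  state 0110: A-exp=+0, loops=1, term = A^0 * d^0
  state 0111: A-exp=+2, loops=2, term = A^2 * d^1
  state 1000: A-exp=-2, loops=2, term = A^-2 * d^1
  state 1001: A-exp=+0, loops=1, term = A^0 * d^0
  state 1010: A-exp=-4, loops=3, term = A^-4 * d^2
  state 1011: A-exp=-2, loops=2, term = A^-2 * d^1
  state 1100: A-exp=+0, loops=1, term = A^0 * d^0
  state 1101: A-exp=+2, loops=2, term = A^2 * d^1
  state 1110: A-exp=-2, loops=2, term = A^-2 * d^1
  state 1111: A-exp=+0, loops=1, term = A^0 * d^0
Collect the terms by A-exponent (count of states per loop number):
Powers of d = -A^2 - A^-2: d^2 = A^4 + 2 + A^-4.
  A^4 * (d^2) = A^8 + 2*A^4 + 1
  A^2 * (4*d) = -4*A^4 - 4
  A^0 * (5 + d^2) = A^4 + 7 + A^-4
  A^-2 * (4*d) = -4 - 4*A^-4
  A^-4 * (d^2) = 1 + 2*A^-4 + A^-8
Summing the groups: <K> = A^8 - A^4 + 1 - A^-4 + A^-8

Answer: A^8 - A^4 + 1 - A^-4 + A^-8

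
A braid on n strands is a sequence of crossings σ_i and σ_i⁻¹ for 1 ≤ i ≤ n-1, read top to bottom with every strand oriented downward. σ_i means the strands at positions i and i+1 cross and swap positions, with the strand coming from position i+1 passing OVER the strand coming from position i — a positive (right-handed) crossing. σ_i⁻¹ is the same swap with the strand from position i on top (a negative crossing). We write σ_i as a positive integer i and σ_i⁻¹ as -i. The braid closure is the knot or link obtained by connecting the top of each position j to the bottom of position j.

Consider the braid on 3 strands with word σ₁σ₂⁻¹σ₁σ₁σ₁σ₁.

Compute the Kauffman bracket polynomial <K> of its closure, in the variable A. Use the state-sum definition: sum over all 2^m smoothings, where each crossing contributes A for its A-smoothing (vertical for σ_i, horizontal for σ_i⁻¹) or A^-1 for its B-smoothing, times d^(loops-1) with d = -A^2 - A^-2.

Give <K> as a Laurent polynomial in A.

A^4 + A^-4 - A^-8 + A^-12 - A^-16

Derivation:
Braid: s1 s2^-1 s1 s1 s1 s1 on 3 strands, 6 crossings.
Writhe w = (#positive) - (#negative) = 5 - 1 = 4.
Enumerate smoothing states for the bracket polynomial. There are 2^6 = 64 states.
For each crossing: s=0 is the vertical smoothing, s=1 horizontal. Crossing k contributes A^(sign_k * (1 - 2*s_k)); loop factor d = -A^2 - A^-2.
Tabulate the states by total A-exponent and number of loops L (A-exp: L × count):
  A^6: L=2 ×1
  A^4: L=1 ×5, L=3 ×1
  A^2: L=2 ×15
  A^0: L=3 ×20
  A^-2: L=4 ×15
  A^-4: L=5 ×6
  A^-6: L=6 ×1
Each group contributes A^e * Σ count * d^(L-1):
Powers of d = -A^2 - A^-2: d^2 = A^4 + 2 + A^-4; d^3 = -A^6 - 3*A^2 - 3*A^-2 - A^-6; d^4 = A^8 + 4*A^4 + 6 + 4*A^-4 + A^-8; d^5 = -A^10 - 5*A^6 - 10*A^2 - 10*A^-2 - 5*A^-6 - A^-10.
  A^6 * (d) = -A^8 - A^4
  A^4 * (5 + d^2) = A^8 + 7*A^4 + 1
  A^2 * (15*d) = -15*A^4 - 15
  A^0 * (20*d^2) = 20*A^4 + 40 + 20*A^-4
  A^-2 * (15*d^3) = -15*A^4 - 45 - 45*A^-4 - 15*A^-8
  A^-4 * (6*d^4) = 6*A^4 + 24 + 36*A^-4 + 24*A^-8 + 6*A^-12
  A^-6 * (d^5) = -A^4 - 5 - 10*A^-4 - 10*A^-8 - 5*A^-12 - A^-16
Summing the groups: <K> = A^4 + A^-4 - A^-8 + A^-12 - A^-16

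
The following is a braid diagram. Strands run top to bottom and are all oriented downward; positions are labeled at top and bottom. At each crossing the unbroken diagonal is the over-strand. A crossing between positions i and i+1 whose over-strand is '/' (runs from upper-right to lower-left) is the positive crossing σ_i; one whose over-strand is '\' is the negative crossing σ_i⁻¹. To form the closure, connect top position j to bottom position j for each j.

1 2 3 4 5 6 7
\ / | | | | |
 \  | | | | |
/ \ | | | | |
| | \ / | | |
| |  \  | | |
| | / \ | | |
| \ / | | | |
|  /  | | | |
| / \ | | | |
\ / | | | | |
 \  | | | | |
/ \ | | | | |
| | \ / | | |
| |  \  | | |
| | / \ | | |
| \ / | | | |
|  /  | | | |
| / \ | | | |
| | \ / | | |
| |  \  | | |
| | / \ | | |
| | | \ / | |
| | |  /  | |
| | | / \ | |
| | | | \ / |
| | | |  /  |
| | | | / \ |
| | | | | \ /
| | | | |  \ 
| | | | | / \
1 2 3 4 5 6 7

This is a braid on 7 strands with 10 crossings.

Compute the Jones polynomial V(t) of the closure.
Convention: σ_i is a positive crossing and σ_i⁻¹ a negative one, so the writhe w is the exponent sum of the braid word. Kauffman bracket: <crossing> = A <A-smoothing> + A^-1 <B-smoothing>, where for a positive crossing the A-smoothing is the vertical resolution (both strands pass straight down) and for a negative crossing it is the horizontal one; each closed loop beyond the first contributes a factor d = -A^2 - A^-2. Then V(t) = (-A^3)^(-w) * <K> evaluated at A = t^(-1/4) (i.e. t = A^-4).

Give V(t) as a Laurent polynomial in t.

Reading the diagram top to bottom ('/'-over between positions i,i+1 = s_i, '\'-over = s_i^-1): braid word = s1^-1 s3^-1 s2 s1^-1 s3^-1 s2 s3^-1 s4 s5 s6^-1.
The presented braid s1^-1 s3^-1 s2 s1^-1 s3^-1 s2 s3^-1 s4 s5 s6^-1 on 7 strands reduces by inverse Markov moves (closure unchanged at each step):
  Destabilize: the word has the form β·s6^-1 where s6^-1 occurs only as the final letter (β ∈ B_6); drop it and the last strand → 6 strands.
  Destabilize: the word has the form β·s5 where s5 occurs only as the final letter (β ∈ B_5); drop it and the last strand → 5 strands.
  Destabilize: the word has the form β·s4 where s4 occurs only as the final letter (β ∈ B_4); drop it and the last strand → 4 strands.
Reduced to β = s1^-1 s3^-1 s2 s1^-1 s3^-1 s2 s3^-1 on 4 strands, 7 crossings.
Compute on β:
Braid: s1^-1 s3^-1 s2 s1^-1 s3^-1 s2 s3^-1 on 4 strands, 7 crossings.
Writhe w = (#positive) - (#negative) = 2 - 5 = -3.
Computing the Kauffman bracket via state sum. There are 2^7 = 128 states.
For each crossing: s=0 is the vertical smoothing, s=1 horizontal. Crossing k contributes A^(sign_k * (1 - 2*s_k)); loop factor d = -A^2 - A^-2.
Tabulate the states by total A-exponent and number of loops L (A-exp: L × count):
  A^7: L=5 ×1
  A^5: L=4 ×7
  A^3: L=3 ×20, L=5 ×1
  A^1: L=2 ×29, L=4 ×6
  A^-1: L=1 ×19, L=3 ×16
  A^-3: L=2 ×19, L=4 ×2
  A^-5: L=3 ×7
  A^-7: L=4 ×1
Each group contributes A^e * Σ count * d^(L-1):
Powers of d = -A^2 - A^-2: d^2 = A^4 + 2 + A^-4; d^3 = -A^6 - 3*A^2 - 3*A^-2 - A^-6; d^4 = A^8 + 4*A^4 + 6 + 4*A^-4 + A^-8.
  A^7 * (d^4) = A^15 + 4*A^11 + 6*A^7 + 4*A^3 + A^-1
  A^5 * (7*d^3) = -7*A^11 - 21*A^7 - 21*A^3 - 7*A^-1
  A^3 * (20*d^2 + d^4) = A^11 + 24*A^7 + 46*A^3 + 24*A^-1 + A^-5
  A^1 * (29*d + 6*d^3) = -6*A^7 - 47*A^3 - 47*A^-1 - 6*A^-5
  A^-1 * (19 + 16*d^2) = 16*A^3 + 51*A^-1 + 16*A^-5
  A^-3 * (19*d + 2*d^3) = -2*A^3 - 25*A^-1 - 25*A^-5 - 2*A^-9
  A^-5 * (7*d^2) = 7*A^-1 + 14*A^-5 + 7*A^-9
  A^-7 * (d^3) = -A^-1 - 3*A^-5 - 3*A^-9 - A^-13
Summing the groups: <K> = A^15 - 2*A^11 + 3*A^7 - 4*A^3 + 3*A^-1 - 3*A^-5 + 2*A^-9 - A^-13
Normalise by the writhe: (-A^3)^(-w) = (-A^3)^(3) = -A^9, so f(A) = -A^9 * <K> = -A^24 + 2*A^20 - 3*A^16 + 4*A^12 - 3*A^8 + 3*A^4 - 2 + A^-4.
Substitute A = t^(-1/4), i.e. A^e → t^(-e/4): V(t) = t - 2 + 3*t^-1 - 3*t^-2 + 4*t^-3 - 3*t^-4 + 2*t^-5 - t^-6

Answer: t - 2 + 3*t^-1 - 3*t^-2 + 4*t^-3 - 3*t^-4 + 2*t^-5 - t^-6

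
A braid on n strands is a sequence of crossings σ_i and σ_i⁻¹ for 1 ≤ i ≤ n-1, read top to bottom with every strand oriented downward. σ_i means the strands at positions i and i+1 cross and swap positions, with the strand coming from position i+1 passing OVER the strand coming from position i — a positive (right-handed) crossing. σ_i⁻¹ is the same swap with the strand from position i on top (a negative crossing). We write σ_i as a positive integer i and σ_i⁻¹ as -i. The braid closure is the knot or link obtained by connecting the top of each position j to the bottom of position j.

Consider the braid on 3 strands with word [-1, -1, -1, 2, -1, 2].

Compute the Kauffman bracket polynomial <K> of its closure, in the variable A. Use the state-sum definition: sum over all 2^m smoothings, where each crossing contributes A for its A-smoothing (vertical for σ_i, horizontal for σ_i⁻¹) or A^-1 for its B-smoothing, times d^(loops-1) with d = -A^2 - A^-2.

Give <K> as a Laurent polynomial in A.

Braid: s1^-1 s1^-1 s1^-1 s2 s1^-1 s2 on 3 strands, 6 crossings.
Writhe w = (#positive) - (#negative) = 2 - 4 = -2.
State-sum expansion of <K>. There are 2^6 = 64 states.
Each crossing splits two ways (0=vertical, 1=horizontal). The state's weight is A^(#A-smoothings - #B-smoothings) * d^(loops - 1).
Tabulate the states by total A-exponent and number of loops L (A-exp: L × count):
  A^6: L=5 ×1
  A^4: L=4 ×6
  A^2: L=3 ×15
  A^0: L=2 ×19, L=4 ×1
  A^-2: L=1 ×11, L=3 ×4
  A^-4: L=2 ×6
  A^-6: L=3 ×1
Each group contributes A^e * Σ count * d^(L-1):
Powers of d = -A^2 - A^-2: d^2 = A^4 + 2 + A^-4; d^3 = -A^6 - 3*A^2 - 3*A^-2 - A^-6; d^4 = A^8 + 4*A^4 + 6 + 4*A^-4 + A^-8.
  A^6 * (d^4) = A^14 + 4*A^10 + 6*A^6 + 4*A^2 + A^-2
  A^4 * (6*d^3) = -6*A^10 - 18*A^6 - 18*A^2 - 6*A^-2
  A^2 * (15*d^2) = 15*A^6 + 30*A^2 + 15*A^-2
  A^0 * (19*d + d^3) = -A^6 - 22*A^2 - 22*A^-2 - A^-6
  A^-2 * (11 + 4*d^2) = 4*A^2 + 19*A^-2 + 4*A^-6
  A^-4 * (6*d) = -6*A^-2 - 6*A^-6
  A^-6 * (d^2) = A^-2 + 2*A^-6 + A^-10
Summing the groups: <K> = A^14 - 2*A^10 + 2*A^6 - 2*A^2 + 2*A^-2 - A^-6 + A^-10

Answer: A^14 - 2*A^10 + 2*A^6 - 2*A^2 + 2*A^-2 - A^-6 + A^-10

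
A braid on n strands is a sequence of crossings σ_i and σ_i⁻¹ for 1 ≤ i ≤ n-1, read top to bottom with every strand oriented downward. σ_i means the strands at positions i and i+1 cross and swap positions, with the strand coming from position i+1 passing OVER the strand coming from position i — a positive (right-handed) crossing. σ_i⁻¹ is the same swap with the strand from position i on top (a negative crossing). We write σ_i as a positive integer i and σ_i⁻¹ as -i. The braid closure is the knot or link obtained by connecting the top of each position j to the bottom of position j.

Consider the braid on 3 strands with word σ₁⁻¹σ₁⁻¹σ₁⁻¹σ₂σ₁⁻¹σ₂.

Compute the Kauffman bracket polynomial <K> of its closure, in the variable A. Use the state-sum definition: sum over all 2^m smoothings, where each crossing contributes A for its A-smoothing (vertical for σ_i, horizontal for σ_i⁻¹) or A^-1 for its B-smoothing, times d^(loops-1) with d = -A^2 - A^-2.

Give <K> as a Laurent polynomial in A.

A^14 - 2*A^10 + 2*A^6 - 2*A^2 + 2*A^-2 - A^-6 + A^-10

Derivation:
Braid: s1^-1 s1^-1 s1^-1 s2 s1^-1 s2 on 3 strands, 6 crossings.
Writhe w = (#positive) - (#negative) = 2 - 4 = -2.
State-sum expansion of <K>. There are 2^6 = 64 states.
For each crossing: s=0 is the vertical smoothing, s=1 horizontal. Crossing k contributes A^(sign_k * (1 - 2*s_k)); loop factor d = -A^2 - A^-2.
Tabulate the states by total A-exponent and number of loops L (A-exp: L × count):
  A^6: L=5 ×1
  A^4: L=4 ×6
  A^2: L=3 ×15
  A^0: L=2 ×19, L=4 ×1
  A^-2: L=1 ×11, L=3 ×4
  A^-4: L=2 ×6
  A^-6: L=3 ×1
Each group contributes A^e * Σ count * d^(L-1):
Powers of d = -A^2 - A^-2: d^2 = A^4 + 2 + A^-4; d^3 = -A^6 - 3*A^2 - 3*A^-2 - A^-6; d^4 = A^8 + 4*A^4 + 6 + 4*A^-4 + A^-8.
  A^6 * (d^4) = A^14 + 4*A^10 + 6*A^6 + 4*A^2 + A^-2
  A^4 * (6*d^3) = -6*A^10 - 18*A^6 - 18*A^2 - 6*A^-2
  A^2 * (15*d^2) = 15*A^6 + 30*A^2 + 15*A^-2
  A^0 * (19*d + d^3) = -A^6 - 22*A^2 - 22*A^-2 - A^-6
  A^-2 * (11 + 4*d^2) = 4*A^2 + 19*A^-2 + 4*A^-6
  A^-4 * (6*d) = -6*A^-2 - 6*A^-6
  A^-6 * (d^2) = A^-2 + 2*A^-6 + A^-10
Summing the groups: <K> = A^14 - 2*A^10 + 2*A^6 - 2*A^2 + 2*A^-2 - A^-6 + A^-10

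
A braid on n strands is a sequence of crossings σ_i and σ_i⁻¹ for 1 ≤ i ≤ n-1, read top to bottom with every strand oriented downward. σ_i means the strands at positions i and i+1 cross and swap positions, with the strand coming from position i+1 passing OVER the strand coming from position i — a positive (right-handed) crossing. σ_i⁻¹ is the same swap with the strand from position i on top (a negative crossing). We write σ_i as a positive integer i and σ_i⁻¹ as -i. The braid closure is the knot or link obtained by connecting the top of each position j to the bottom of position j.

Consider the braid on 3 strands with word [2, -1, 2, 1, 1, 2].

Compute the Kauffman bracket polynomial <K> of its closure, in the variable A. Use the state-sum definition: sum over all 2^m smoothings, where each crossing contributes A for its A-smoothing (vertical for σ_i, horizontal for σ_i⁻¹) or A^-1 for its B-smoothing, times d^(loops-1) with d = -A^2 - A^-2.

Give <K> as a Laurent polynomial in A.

A^8 - A^4 + 2 - A^-4 + A^-8 - A^-12

Derivation:
Braid: s2 s1^-1 s2 s1 s1 s2 on 3 strands, 6 crossings.
Writhe w = (#positive) - (#negative) = 5 - 1 = 4.
State-sum expansion of <K>. There are 2^6 = 64 states.
Smooth each crossing (0=||, 1=⌣⌢); contribution A^(Σ sign_k(1-2s_k)) * d^(L-1).
Tabulate the states by total A-exponent and number of loops L (A-exp: L × count):
  A^6: L=2 ×1
  A^4: L=1 ×3, L=3 ×3
  A^2: L=2 ×14, L=4 ×1
  A^0: L=1 ×10, L=3 ×10
  A^-2: L=2 ×13, L=4 ×2
  A^-4: L=3 ×6
  A^-6: L=4 ×1
Each group contributes A^e * Σ count * d^(L-1):
Powers of d = -A^2 - A^-2: d^2 = A^4 + 2 + A^-4; d^3 = -A^6 - 3*A^2 - 3*A^-2 - A^-6.
  A^6 * (d) = -A^8 - A^4
  A^4 * (3 + 3*d^2) = 3*A^8 + 9*A^4 + 3
  A^2 * (14*d + d^3) = -A^8 - 17*A^4 - 17 - A^-4
  A^0 * (10 + 10*d^2) = 10*A^4 + 30 + 10*A^-4
  A^-2 * (13*d + 2*d^3) = -2*A^4 - 19 - 19*A^-4 - 2*A^-8
  A^-4 * (6*d^2) = 6 + 12*A^-4 + 6*A^-8
  A^-6 * (d^3) = -1 - 3*A^-4 - 3*A^-8 - A^-12
Summing the groups: <K> = A^8 - A^4 + 2 - A^-4 + A^-8 - A^-12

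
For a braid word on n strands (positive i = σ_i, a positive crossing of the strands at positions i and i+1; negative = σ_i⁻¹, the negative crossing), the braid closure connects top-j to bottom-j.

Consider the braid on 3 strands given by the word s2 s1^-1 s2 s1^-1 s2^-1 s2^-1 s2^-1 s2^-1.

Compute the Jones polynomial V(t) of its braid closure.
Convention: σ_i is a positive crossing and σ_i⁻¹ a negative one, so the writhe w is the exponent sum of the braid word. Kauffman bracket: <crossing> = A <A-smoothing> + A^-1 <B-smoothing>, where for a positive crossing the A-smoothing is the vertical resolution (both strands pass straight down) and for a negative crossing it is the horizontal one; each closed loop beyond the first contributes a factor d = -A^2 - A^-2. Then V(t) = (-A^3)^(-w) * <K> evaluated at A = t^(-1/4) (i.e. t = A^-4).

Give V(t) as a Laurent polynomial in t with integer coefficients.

The presented braid s2 s1^-1 s2 s1^-1 s2^-1 s2^-1 s2^-1 s2^-1 on 3 strands reduces by inverse Markov moves (closure unchanged at each step):
  Deconjugate: the word is γ·β·γ⁻¹ with γ = s2 (prefix) and γ⁻¹ = s2^-1 (suffix); strip both.
Reduced to β = s1^-1 s2 s1^-1 s2^-1 s2^-1 s2^-1 on 3 strands, 6 crossings.
Compute on β:
Braid: s1^-1 s2 s1^-1 s2^-1 s2^-1 s2^-1 on 3 strands, 6 crossings.
Writhe w = (#positive) - (#negative) = 1 - 5 = -4.
Enumerate smoothing states for the bracket polynomial. There are 2^6 = 64 states.
Each crossing splits two ways (0=vertical, 1=horizontal). The state's weight is A^(#A-smoothings - #B-smoothings) * d^(loops - 1).
Tabulate the states by total A-exponent and number of loops L (A-exp: L × count):
  A^6: L=4 ×1
  A^4: L=3 ×6
  A^2: L=2 ×12, L=4 ×3
  A^0: L=1 ×9, L=3 ×10, L=5 ×1
  A^-2: L=2 ×12, L=4 ×3
  A^-4: L=1 ×2, L=3 ×4
  A^-6: L=2 ×1
Each group contributes A^e * Σ count * d^(L-1):
Powers of d = -A^2 - A^-2: d^2 = A^4 + 2 + A^-4; d^3 = -A^6 - 3*A^2 - 3*A^-2 - A^-6; d^4 = A^8 + 4*A^4 + 6 + 4*A^-4 + A^-8.
  A^6 * (d^3) = -A^12 - 3*A^8 - 3*A^4 - 1
  A^4 * (6*d^2) = 6*A^8 + 12*A^4 + 6
  A^2 * (12*d + 3*d^3) = -3*A^8 - 21*A^4 - 21 - 3*A^-4
  A^0 * (9 + 10*d^2 + d^4) = A^8 + 14*A^4 + 35 + 14*A^-4 + A^-8
  A^-2 * (12*d + 3*d^3) = -3*A^4 - 21 - 21*A^-4 - 3*A^-8
  A^-4 * (2 + 4*d^2) = 4 + 10*A^-4 + 4*A^-8
  A^-6 * (d) = -A^-4 - A^-8
Summing the groups: <K> = -A^12 + A^8 - A^4 + 2 - A^-4 + A^-8
Normalise by the writhe: (-A^3)^(-w) = (-A^3)^(4) = A^12, so f(A) = A^12 * <K> = -A^24 + A^20 - A^16 + 2*A^12 - A^8 + A^4.
Substitute A = t^(-1/4), i.e. A^e → t^(-e/4): V(t) = t^-1 - t^-2 + 2*t^-3 - t^-4 + t^-5 - t^-6

Answer: t^-1 - t^-2 + 2*t^-3 - t^-4 + t^-5 - t^-6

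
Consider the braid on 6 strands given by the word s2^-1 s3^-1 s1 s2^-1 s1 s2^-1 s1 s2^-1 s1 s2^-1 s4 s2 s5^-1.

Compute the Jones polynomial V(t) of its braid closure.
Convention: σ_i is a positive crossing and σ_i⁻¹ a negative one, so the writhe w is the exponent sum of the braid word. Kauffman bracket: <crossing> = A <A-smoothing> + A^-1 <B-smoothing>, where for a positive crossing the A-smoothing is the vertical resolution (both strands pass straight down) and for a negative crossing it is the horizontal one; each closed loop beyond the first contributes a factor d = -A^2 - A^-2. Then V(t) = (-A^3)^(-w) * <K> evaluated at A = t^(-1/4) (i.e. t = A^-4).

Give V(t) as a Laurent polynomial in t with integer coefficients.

t^4 - 4*t^3 + 6*t^2 - 7*t + 9 - 7*t^-1 + 6*t^-2 - 4*t^-3 + t^-4

Derivation:
The presented braid s2^-1 s3^-1 s1 s2^-1 s1 s2^-1 s1 s2^-1 s1 s2^-1 s4 s2 s5^-1 on 6 strands reduces by inverse Markov moves (closure unchanged at each step):
  Destabilize: the word has the form β·s5^-1 where s5^-1 occurs only as the final letter (β ∈ B_5); drop it and the last strand → 5 strands.
  Deconjugate: the word is γ·β·γ⁻¹ with γ = s2^-1 (prefix) and γ⁻¹ = s2 (suffix); strip both.
  Destabilize: the word has the form β·s4 where s4 occurs only as the final letter (β ∈ B_4); drop it and the last strand → 4 strands.
Reduced to β = s3^-1 s1 s2^-1 s1 s2^-1 s1 s2^-1 s1 s2^-1 on 4 strands, 9 crossings.
Compute on β:
Braid: s3^-1 s1 s2^-1 s1 s2^-1 s1 s2^-1 s1 s2^-1 on 4 strands, 9 crossings.
Writhe w = (#positive) - (#negative) = 4 - 5 = -1.
Computing the Kauffman bracket via state sum. There are 2^9 = 512 states.
Smooth each crossing (0=||, 1=⌣⌢); contribution A^(Σ sign_k(1-2s_k)) * d^(L-1).
Tabulate the states by total A-exponent and number of loops L (A-exp: L × count):
  A^9: L=5 ×1
  A^7: L=4 ×8, L=6 ×1
  A^5: L=3 ×28, L=5 ×8
  A^3: L=2 ×52, L=4 ×32
  A^1: L=1 ×45, L=3 ×77, L=5 ×4
  A^-1: L=2 ×97, L=4 ×29
  A^-3: L=3 ×80, L=5 ×4
  A^-5: L=4 ×36
  A^-7: L=5 ×9
  A^-9: L=6 ×1
Each group contributes A^e * Σ count * d^(L-1):
Powers of d = -A^2 - A^-2: d^2 = A^4 + 2 + A^-4; d^3 = -A^6 - 3*A^2 - 3*A^-2 - A^-6; d^4 = A^8 + 4*A^4 + 6 + 4*A^-4 + A^-8; d^5 = -A^10 - 5*A^6 - 10*A^2 - 10*A^-2 - 5*A^-6 - A^-10.
  A^9 * (d^4) = A^17 + 4*A^13 + 6*A^9 + 4*A^5 + A
  A^7 * (8*d^3 + d^5) = -A^17 - 13*A^13 - 34*A^9 - 34*A^5 - 13*A - A^-3
  A^5 * (28*d^2 + 8*d^4) = 8*A^13 + 60*A^9 + 104*A^5 + 60*A + 8*A^-3
  A^3 * (52*d + 32*d^3) = -32*A^9 - 148*A^5 - 148*A - 32*A^-3
  A^1 * (45 + 77*d^2 + 4*d^4) = 4*A^9 + 93*A^5 + 223*A + 93*A^-3 + 4*A^-7
  A^-1 * (97*d + 29*d^3) = -29*A^5 - 184*A - 184*A^-3 - 29*A^-7
  A^-3 * (80*d^2 + 4*d^4) = 4*A^5 + 96*A + 184*A^-3 + 96*A^-7 + 4*A^-11
  A^-5 * (36*d^3) = -36*A - 108*A^-3 - 108*A^-7 - 36*A^-11
  A^-7 * (9*d^4) = 9*A + 36*A^-3 + 54*A^-7 + 36*A^-11 + 9*A^-15
  A^-9 * (d^5) = -A - 5*A^-3 - 10*A^-7 - 10*A^-11 - 5*A^-15 - A^-19
Summing the groups: <K> = -A^13 + 4*A^9 - 6*A^5 + 7*A - 9*A^-3 + 7*A^-7 - 6*A^-11 + 4*A^-15 - A^-19
Normalise by the writhe: (-A^3)^(-w) = (-A^3)^(1) = -A^3, so f(A) = -A^3 * <K> = A^16 - 4*A^12 + 6*A^8 - 7*A^4 + 9 - 7*A^-4 + 6*A^-8 - 4*A^-12 + A^-16.
Substitute A = t^(-1/4), i.e. A^e → t^(-e/4): V(t) = t^4 - 4*t^3 + 6*t^2 - 7*t + 9 - 7*t^-1 + 6*t^-2 - 4*t^-3 + t^-4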